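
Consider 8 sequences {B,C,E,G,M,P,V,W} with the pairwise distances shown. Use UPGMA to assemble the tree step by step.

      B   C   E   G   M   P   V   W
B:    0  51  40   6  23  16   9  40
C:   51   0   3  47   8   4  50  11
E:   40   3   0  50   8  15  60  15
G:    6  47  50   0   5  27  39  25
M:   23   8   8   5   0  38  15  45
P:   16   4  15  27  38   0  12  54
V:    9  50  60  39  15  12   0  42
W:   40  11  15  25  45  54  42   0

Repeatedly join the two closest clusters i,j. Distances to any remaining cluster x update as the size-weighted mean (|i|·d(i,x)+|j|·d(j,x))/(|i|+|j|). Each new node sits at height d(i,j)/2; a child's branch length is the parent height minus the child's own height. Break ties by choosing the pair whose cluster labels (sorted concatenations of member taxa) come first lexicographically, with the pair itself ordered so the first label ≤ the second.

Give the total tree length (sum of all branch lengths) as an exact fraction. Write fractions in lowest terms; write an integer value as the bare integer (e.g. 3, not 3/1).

3451/48

1. join C+E (d=3) ⇒ CE; edges |C|=3/2, |E|=3/2
  updated: d(B,CE)=91/2, d(CE,G)=97/2, d(CE,M)=8, d(CE,P)=19/2, d(CE,V)=55, d(CE,W)=13
2. join G+M (d=5) ⇒ GM; edges |G|=5/2, |M|=5/2
  updated: d(B,GM)=29/2, d(CE,GM)=113/4, d(GM,P)=65/2, d(GM,V)=27, d(GM,W)=35
3. join B+V (d=9) ⇒ BV; edges |B|=9/2, |V|=9/2
  updated: d(BV,CE)=201/4, d(BV,GM)=83/4, d(BV,P)=14, d(BV,W)=41
4. join CE+P (d=19/2) ⇒ CEP; edges |CE|=13/4, |P|=19/4
  updated: d(BV,CEP)=229/6, d(CEP,GM)=89/3, d(CEP,W)=80/3
5. join BV+GM (d=83/4) ⇒ BGMV; edges |BV|=47/8, |GM|=63/8
  updated: d(BGMV,CEP)=407/12, d(BGMV,W)=38
6. join CEP+W (d=80/3) ⇒ CEPW; edges |CEP|=103/12, |W|=40/3
  updated: d(BGMV,CEPW)=559/16
7. join BGMV+CEPW (d=559/16) ⇒ BCEGMPVW; edges |BGMV|=227/32, |CEPW|=397/96
final tree: (((B:9/2,V:9/2):47/8,(G:5/2,M:5/2):63/8):227/32,(((C:3/2,E:3/2):13/4,P:19/4):103/12,W:40/3):397/96)
total length: 3451/48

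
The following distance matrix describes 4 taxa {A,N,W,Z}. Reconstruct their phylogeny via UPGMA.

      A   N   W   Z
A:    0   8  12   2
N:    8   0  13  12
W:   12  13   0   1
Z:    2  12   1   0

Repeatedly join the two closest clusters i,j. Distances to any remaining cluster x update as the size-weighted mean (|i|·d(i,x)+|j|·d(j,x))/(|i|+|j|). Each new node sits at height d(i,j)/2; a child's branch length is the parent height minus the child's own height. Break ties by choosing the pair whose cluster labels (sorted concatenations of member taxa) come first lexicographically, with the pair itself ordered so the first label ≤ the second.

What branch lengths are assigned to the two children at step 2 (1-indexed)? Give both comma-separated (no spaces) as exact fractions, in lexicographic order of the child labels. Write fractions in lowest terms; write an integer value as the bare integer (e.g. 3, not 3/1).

7/2,3

1. join W+Z (d=1) ⇒ WZ; edges |W|=1/2, |Z|=1/2
  updated: d(A,WZ)=7, d(N,WZ)=25/2
2. join A+WZ (d=7) ⇒ AWZ; edges |A|=7/2, |WZ|=3
  updated: d(AWZ,N)=11
3. join AWZ+N (d=11) ⇒ ANWZ; edges |AWZ|=2, |N|=11/2
final tree: ((A:7/2,(W:1/2,Z:1/2):3):2,N:11/2)
total length: 15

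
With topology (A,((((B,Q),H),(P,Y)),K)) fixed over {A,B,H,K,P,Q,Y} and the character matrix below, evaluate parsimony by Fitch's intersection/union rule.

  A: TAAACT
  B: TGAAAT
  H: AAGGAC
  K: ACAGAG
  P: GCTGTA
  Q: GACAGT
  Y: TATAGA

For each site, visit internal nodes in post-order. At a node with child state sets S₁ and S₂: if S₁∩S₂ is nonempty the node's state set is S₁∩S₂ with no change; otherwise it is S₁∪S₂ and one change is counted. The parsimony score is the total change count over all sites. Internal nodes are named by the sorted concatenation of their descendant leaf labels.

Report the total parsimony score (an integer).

[col 0] BQ: children B:{T}, Q:{G} ∪→ {G,T}; cost 1
[col 0] BHQ: children BQ:{G,T}, H:{A} ∪→ {A,G,T}; cost 1
[col 0] PY: children P:{G}, Y:{T} ∪→ {G,T}; cost 1
[col 0] BHPQY: children BHQ:{A,G,T}, PY:{G,T} ∩→ {G,T}; cost 0
[col 0] BHKPQY: children BHPQY:{G,T}, K:{A} ∪→ {A,G,T}; cost 1
[col 0] ABHKPQY: children A:{T}, BHKPQY:{A,G,T} ∩→ {T}; cost 0
[col 1] BQ: children B:{G}, Q:{A} ∪→ {A,G}; cost 1
[col 1] BHQ: children BQ:{A,G}, H:{A} ∩→ {A}; cost 0
[col 1] PY: children P:{C}, Y:{A} ∪→ {A,C}; cost 1
[col 1] BHPQY: children BHQ:{A}, PY:{A,C} ∩→ {A}; cost 0
[col 1] BHKPQY: children BHPQY:{A}, K:{C} ∪→ {A,C}; cost 1
[col 1] ABHKPQY: children A:{A}, BHKPQY:{A,C} ∩→ {A}; cost 0
[col 2] BQ: children B:{A}, Q:{C} ∪→ {A,C}; cost 1
[col 2] BHQ: children BQ:{A,C}, H:{G} ∪→ {A,C,G}; cost 1
[col 2] PY: children P:{T}, Y:{T} ∩→ {T}; cost 0
[col 2] BHPQY: children BHQ:{A,C,G}, PY:{T} ∪→ {A,C,G,T}; cost 1
[col 2] BHKPQY: children BHPQY:{A,C,G,T}, K:{A} ∩→ {A}; cost 0
[col 2] ABHKPQY: children A:{A}, BHKPQY:{A} ∩→ {A}; cost 0
[col 3] BQ: children B:{A}, Q:{A} ∩→ {A}; cost 0
[col 3] BHQ: children BQ:{A}, H:{G} ∪→ {A,G}; cost 1
[col 3] PY: children P:{G}, Y:{A} ∪→ {A,G}; cost 1
[col 3] BHPQY: children BHQ:{A,G}, PY:{A,G} ∩→ {A,G}; cost 0
[col 3] BHKPQY: children BHPQY:{A,G}, K:{G} ∩→ {G}; cost 0
[col 3] ABHKPQY: children A:{A}, BHKPQY:{G} ∪→ {A,G}; cost 1
[col 4] BQ: children B:{A}, Q:{G} ∪→ {A,G}; cost 1
[col 4] BHQ: children BQ:{A,G}, H:{A} ∩→ {A}; cost 0
[col 4] PY: children P:{T}, Y:{G} ∪→ {G,T}; cost 1
[col 4] BHPQY: children BHQ:{A}, PY:{G,T} ∪→ {A,G,T}; cost 1
[col 4] BHKPQY: children BHPQY:{A,G,T}, K:{A} ∩→ {A}; cost 0
[col 4] ABHKPQY: children A:{C}, BHKPQY:{A} ∪→ {A,C}; cost 1
[col 5] BQ: children B:{T}, Q:{T} ∩→ {T}; cost 0
[col 5] BHQ: children BQ:{T}, H:{C} ∪→ {C,T}; cost 1
[col 5] PY: children P:{A}, Y:{A} ∩→ {A}; cost 0
[col 5] BHPQY: children BHQ:{C,T}, PY:{A} ∪→ {A,C,T}; cost 1
[col 5] BHKPQY: children BHPQY:{A,C,T}, K:{G} ∪→ {A,C,G,T}; cost 1
[col 5] ABHKPQY: children A:{T}, BHKPQY:{A,C,G,T} ∩→ {T}; cost 0
per-site changes: [4, 3, 3, 3, 4, 3]; total = 20

20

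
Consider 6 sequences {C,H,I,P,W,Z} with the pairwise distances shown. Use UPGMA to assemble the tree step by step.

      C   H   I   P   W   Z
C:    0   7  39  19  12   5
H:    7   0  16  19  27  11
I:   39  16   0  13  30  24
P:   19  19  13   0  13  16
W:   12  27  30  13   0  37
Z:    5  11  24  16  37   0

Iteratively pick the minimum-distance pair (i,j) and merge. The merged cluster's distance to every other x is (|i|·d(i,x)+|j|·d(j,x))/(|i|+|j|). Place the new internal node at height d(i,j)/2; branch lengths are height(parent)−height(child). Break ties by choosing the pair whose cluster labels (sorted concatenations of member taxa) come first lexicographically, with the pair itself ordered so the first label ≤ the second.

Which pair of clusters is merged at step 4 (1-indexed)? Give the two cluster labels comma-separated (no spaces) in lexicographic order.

IP,W

step 1: merge (C,Z) at d=5; branch lengths C→5/2, Z→5/2; new cluster CZ
  updated: d(CZ,H)=9, d(CZ,I)=63/2, d(CZ,P)=35/2, d(CZ,W)=49/2
step 2: merge (CZ,H) at d=9; branch lengths CZ→2, H→9/2; new cluster CHZ
  updated: d(CHZ,I)=79/3, d(CHZ,P)=18, d(CHZ,W)=76/3
step 3: merge (I,P) at d=13; branch lengths I→13/2, P→13/2; new cluster IP
  updated: d(CHZ,IP)=133/6, d(IP,W)=43/2
step 4: merge (IP,W) at d=43/2; branch lengths IP→17/4, W→43/4; new cluster IPW
  updated: d(CHZ,IPW)=209/9
step 5: merge (CHZ,IPW) at d=209/9; branch lengths CHZ→64/9, IPW→31/36; new cluster CHIPWZ
final tree: (((C:5/2,Z:5/2):2,H:9/2):64/9,((I:13/2,P:13/2):17/4,W:43/4):31/36)
total length: 1709/36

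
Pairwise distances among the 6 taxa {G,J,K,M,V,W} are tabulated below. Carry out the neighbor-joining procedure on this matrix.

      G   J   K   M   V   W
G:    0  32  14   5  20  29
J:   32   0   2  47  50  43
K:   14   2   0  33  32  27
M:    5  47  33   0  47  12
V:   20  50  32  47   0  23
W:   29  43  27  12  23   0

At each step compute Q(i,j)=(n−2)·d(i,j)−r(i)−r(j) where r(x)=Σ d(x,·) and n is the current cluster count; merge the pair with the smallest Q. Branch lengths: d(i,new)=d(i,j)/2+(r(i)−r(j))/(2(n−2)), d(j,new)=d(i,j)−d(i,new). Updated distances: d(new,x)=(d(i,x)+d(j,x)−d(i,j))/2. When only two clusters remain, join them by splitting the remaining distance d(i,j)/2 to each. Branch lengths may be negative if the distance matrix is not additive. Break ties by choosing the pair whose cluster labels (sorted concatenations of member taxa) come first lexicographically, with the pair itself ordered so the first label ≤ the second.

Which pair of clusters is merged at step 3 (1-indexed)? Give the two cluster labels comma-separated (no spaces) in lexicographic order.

step 1: merge (J,K) at d=2, Q=-274; branch lengths J→37/4, K→-29/4; new cluster JK
  updated: d(G,JK)=22, d(JK,M)=39, d(JK,V)=40, d(JK,W)=34
step 2: merge (M,W) at d=12, Q=-165; branch lengths M→41/6, W→31/6; new cluster MW
  updated: d(G,MW)=11, d(JK,MW)=61/2, d(MW,V)=29
step 3: merge (G,V) at d=20, Q=-102; branch lengths G→1, V→19; new cluster GV
  updated: d(GV,JK)=21, d(GV,MW)=10
step 4: merge (GV,JK) at d=21, Q=-123/2; branch lengths GV→1/4, JK→83/4; new cluster GJKV
  updated: d(GJKV,MW)=39/4
step 5: merge (GJKV,MW) at d=39/4; branch lengths GJKV→39/8, MW→39/8; new cluster GJKMVW
final tree: (((G:1,V:19):1/4,(J:37/4,K:-29/4):83/4):39/8,(M:41/6,W:31/6):39/8)
total length: 259/4

G,V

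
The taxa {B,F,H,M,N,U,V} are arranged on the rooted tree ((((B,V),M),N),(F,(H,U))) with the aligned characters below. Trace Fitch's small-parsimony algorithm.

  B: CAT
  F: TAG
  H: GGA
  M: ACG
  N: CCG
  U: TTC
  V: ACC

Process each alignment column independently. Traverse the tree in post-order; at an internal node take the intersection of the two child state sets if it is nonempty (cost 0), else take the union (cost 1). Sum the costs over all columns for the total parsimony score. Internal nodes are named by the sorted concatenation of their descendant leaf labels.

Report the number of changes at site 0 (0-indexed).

4

[col 0] BV: children B:{C}, V:{A} ∪→ {A,C}; cost 1
[col 0] BMV: children BV:{A,C}, M:{A} ∩→ {A}; cost 0
[col 0] BMNV: children BMV:{A}, N:{C} ∪→ {A,C}; cost 1
[col 0] HU: children H:{G}, U:{T} ∪→ {G,T}; cost 1
[col 0] FHU: children F:{T}, HU:{G,T} ∩→ {T}; cost 0
[col 0] BFHMNUV: children BMNV:{A,C}, FHU:{T} ∪→ {A,C,T}; cost 1
[col 1] BV: children B:{A}, V:{C} ∪→ {A,C}; cost 1
[col 1] BMV: children BV:{A,C}, M:{C} ∩→ {C}; cost 0
[col 1] BMNV: children BMV:{C}, N:{C} ∩→ {C}; cost 0
[col 1] HU: children H:{G}, U:{T} ∪→ {G,T}; cost 1
[col 1] FHU: children F:{A}, HU:{G,T} ∪→ {A,G,T}; cost 1
[col 1] BFHMNUV: children BMNV:{C}, FHU:{A,G,T} ∪→ {A,C,G,T}; cost 1
[col 2] BV: children B:{T}, V:{C} ∪→ {C,T}; cost 1
[col 2] BMV: children BV:{C,T}, M:{G} ∪→ {C,G,T}; cost 1
[col 2] BMNV: children BMV:{C,G,T}, N:{G} ∩→ {G}; cost 0
[col 2] HU: children H:{A}, U:{C} ∪→ {A,C}; cost 1
[col 2] FHU: children F:{G}, HU:{A,C} ∪→ {A,C,G}; cost 1
[col 2] BFHMNUV: children BMNV:{G}, FHU:{A,C,G} ∩→ {G}; cost 0
per-site changes: [4, 4, 4]; total = 12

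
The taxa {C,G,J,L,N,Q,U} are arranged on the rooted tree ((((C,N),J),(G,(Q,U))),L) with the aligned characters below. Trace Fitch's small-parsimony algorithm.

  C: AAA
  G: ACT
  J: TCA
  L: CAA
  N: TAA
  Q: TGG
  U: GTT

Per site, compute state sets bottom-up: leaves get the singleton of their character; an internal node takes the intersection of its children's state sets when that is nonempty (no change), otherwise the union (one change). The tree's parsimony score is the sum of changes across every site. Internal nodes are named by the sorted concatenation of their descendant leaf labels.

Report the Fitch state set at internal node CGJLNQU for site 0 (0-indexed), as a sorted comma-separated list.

C,T

[col 0] CN: children C:{A}, N:{T} ∪→ {A,T}; cost 1
[col 0] CJN: children CN:{A,T}, J:{T} ∩→ {T}; cost 0
[col 0] QU: children Q:{T}, U:{G} ∪→ {G,T}; cost 1
[col 0] GQU: children G:{A}, QU:{G,T} ∪→ {A,G,T}; cost 1
[col 0] CGJNQU: children CJN:{T}, GQU:{A,G,T} ∩→ {T}; cost 0
[col 0] CGJLNQU: children CGJNQU:{T}, L:{C} ∪→ {C,T}; cost 1
[col 1] CN: children C:{A}, N:{A} ∩→ {A}; cost 0
[col 1] CJN: children CN:{A}, J:{C} ∪→ {A,C}; cost 1
[col 1] QU: children Q:{G}, U:{T} ∪→ {G,T}; cost 1
[col 1] GQU: children G:{C}, QU:{G,T} ∪→ {C,G,T}; cost 1
[col 1] CGJNQU: children CJN:{A,C}, GQU:{C,G,T} ∩→ {C}; cost 0
[col 1] CGJLNQU: children CGJNQU:{C}, L:{A} ∪→ {A,C}; cost 1
[col 2] CN: children C:{A}, N:{A} ∩→ {A}; cost 0
[col 2] CJN: children CN:{A}, J:{A} ∩→ {A}; cost 0
[col 2] QU: children Q:{G}, U:{T} ∪→ {G,T}; cost 1
[col 2] GQU: children G:{T}, QU:{G,T} ∩→ {T}; cost 0
[col 2] CGJNQU: children CJN:{A}, GQU:{T} ∪→ {A,T}; cost 1
[col 2] CGJLNQU: children CGJNQU:{A,T}, L:{A} ∩→ {A}; cost 0
per-site changes: [4, 4, 2]; total = 10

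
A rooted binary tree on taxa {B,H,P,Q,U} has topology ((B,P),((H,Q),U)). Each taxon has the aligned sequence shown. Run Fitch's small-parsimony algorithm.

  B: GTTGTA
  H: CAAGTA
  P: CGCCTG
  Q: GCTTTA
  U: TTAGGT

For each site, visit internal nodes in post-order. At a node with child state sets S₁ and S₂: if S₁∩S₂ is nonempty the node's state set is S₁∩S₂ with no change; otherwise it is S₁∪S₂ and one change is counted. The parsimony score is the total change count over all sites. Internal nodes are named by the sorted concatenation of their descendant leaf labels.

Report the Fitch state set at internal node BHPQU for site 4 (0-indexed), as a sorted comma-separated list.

[col 0] BP: children B:{G}, P:{C} ∪→ {C,G}; cost 1
[col 0] HQ: children H:{C}, Q:{G} ∪→ {C,G}; cost 1
[col 0] HQU: children HQ:{C,G}, U:{T} ∪→ {C,G,T}; cost 1
[col 0] BHPQU: children BP:{C,G}, HQU:{C,G,T} ∩→ {C,G}; cost 0
[col 1] BP: children B:{T}, P:{G} ∪→ {G,T}; cost 1
[col 1] HQ: children H:{A}, Q:{C} ∪→ {A,C}; cost 1
[col 1] HQU: children HQ:{A,C}, U:{T} ∪→ {A,C,T}; cost 1
[col 1] BHPQU: children BP:{G,T}, HQU:{A,C,T} ∩→ {T}; cost 0
[col 2] BP: children B:{T}, P:{C} ∪→ {C,T}; cost 1
[col 2] HQ: children H:{A}, Q:{T} ∪→ {A,T}; cost 1
[col 2] HQU: children HQ:{A,T}, U:{A} ∩→ {A}; cost 0
[col 2] BHPQU: children BP:{C,T}, HQU:{A} ∪→ {A,C,T}; cost 1
[col 3] BP: children B:{G}, P:{C} ∪→ {C,G}; cost 1
[col 3] HQ: children H:{G}, Q:{T} ∪→ {G,T}; cost 1
[col 3] HQU: children HQ:{G,T}, U:{G} ∩→ {G}; cost 0
[col 3] BHPQU: children BP:{C,G}, HQU:{G} ∩→ {G}; cost 0
[col 4] BP: children B:{T}, P:{T} ∩→ {T}; cost 0
[col 4] HQ: children H:{T}, Q:{T} ∩→ {T}; cost 0
[col 4] HQU: children HQ:{T}, U:{G} ∪→ {G,T}; cost 1
[col 4] BHPQU: children BP:{T}, HQU:{G,T} ∩→ {T}; cost 0
[col 5] BP: children B:{A}, P:{G} ∪→ {A,G}; cost 1
[col 5] HQ: children H:{A}, Q:{A} ∩→ {A}; cost 0
[col 5] HQU: children HQ:{A}, U:{T} ∪→ {A,T}; cost 1
[col 5] BHPQU: children BP:{A,G}, HQU:{A,T} ∩→ {A}; cost 0
per-site changes: [3, 3, 3, 2, 1, 2]; total = 14

T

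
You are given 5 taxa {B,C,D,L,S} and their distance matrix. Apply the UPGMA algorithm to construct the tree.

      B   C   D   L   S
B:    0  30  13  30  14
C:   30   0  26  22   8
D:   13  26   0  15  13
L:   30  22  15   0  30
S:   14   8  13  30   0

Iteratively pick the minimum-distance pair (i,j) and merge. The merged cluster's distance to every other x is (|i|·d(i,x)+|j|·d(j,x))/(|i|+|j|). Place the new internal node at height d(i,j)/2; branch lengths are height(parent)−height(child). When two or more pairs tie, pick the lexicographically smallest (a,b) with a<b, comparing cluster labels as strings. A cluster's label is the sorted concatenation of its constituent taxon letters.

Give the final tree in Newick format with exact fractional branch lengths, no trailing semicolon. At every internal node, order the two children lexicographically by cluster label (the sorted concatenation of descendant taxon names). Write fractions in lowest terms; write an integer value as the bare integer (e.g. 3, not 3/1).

1. join C+S (d=8) ⇒ CS; edges |C|=4, |S|=4
  updated: d(B,CS)=22, d(CS,D)=39/2, d(CS,L)=26
2. join B+D (d=13) ⇒ BD; edges |B|=13/2, |D|=13/2
  updated: d(BD,CS)=83/4, d(BD,L)=45/2
3. join BD+CS (d=83/4) ⇒ BCDS; edges |BD|=31/8, |CS|=51/8
  updated: d(BCDS,L)=97/4
4. join BCDS+L (d=97/4) ⇒ BCDLS; edges |BCDS|=7/4, |L|=97/8
final tree: (((B:13/2,D:13/2):31/8,(C:4,S:4):51/8):7/4,L:97/8)
total length: 361/8

(((B:13/2,D:13/2):31/8,(C:4,S:4):51/8):7/4,L:97/8)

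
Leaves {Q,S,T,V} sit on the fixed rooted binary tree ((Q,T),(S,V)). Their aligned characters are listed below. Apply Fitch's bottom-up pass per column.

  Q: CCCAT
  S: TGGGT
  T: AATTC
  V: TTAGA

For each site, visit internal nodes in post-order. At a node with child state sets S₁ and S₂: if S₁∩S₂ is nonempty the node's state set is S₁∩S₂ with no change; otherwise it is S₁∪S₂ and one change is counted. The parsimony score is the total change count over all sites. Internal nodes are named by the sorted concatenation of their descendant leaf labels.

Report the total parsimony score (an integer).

QT@0: {C} ∪ {A} = {A,C} (union, +1)
SV@0: {T} ∩ {T} = {T} (intersection, +0)
QSTV@0: {A,C} ∪ {T} = {A,C,T} (union, +1)
QT@1: {C} ∪ {A} = {A,C} (union, +1)
SV@1: {G} ∪ {T} = {G,T} (union, +1)
QSTV@1: {A,C} ∪ {G,T} = {A,C,G,T} (union, +1)
QT@2: {C} ∪ {T} = {C,T} (union, +1)
SV@2: {G} ∪ {A} = {A,G} (union, +1)
QSTV@2: {C,T} ∪ {A,G} = {A,C,G,T} (union, +1)
QT@3: {A} ∪ {T} = {A,T} (union, +1)
SV@3: {G} ∩ {G} = {G} (intersection, +0)
QSTV@3: {A,T} ∪ {G} = {A,G,T} (union, +1)
QT@4: {T} ∪ {C} = {C,T} (union, +1)
SV@4: {T} ∪ {A} = {A,T} (union, +1)
QSTV@4: {C,T} ∩ {A,T} = {T} (intersection, +0)
per-site changes: [2, 3, 3, 2, 2]; total = 12

12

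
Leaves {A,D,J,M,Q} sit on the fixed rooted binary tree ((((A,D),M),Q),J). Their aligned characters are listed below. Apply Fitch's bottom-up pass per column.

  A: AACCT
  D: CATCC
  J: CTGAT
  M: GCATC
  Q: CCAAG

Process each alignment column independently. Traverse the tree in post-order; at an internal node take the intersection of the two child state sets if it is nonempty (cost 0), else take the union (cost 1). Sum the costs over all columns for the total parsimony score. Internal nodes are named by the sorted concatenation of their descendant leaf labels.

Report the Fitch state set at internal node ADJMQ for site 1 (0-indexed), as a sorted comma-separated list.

C,T

AD@0: {A} ∪ {C} = {A,C} (union, +1)
ADM@0: {A,C} ∪ {G} = {A,C,G} (union, +1)
ADMQ@0: {A,C,G} ∩ {C} = {C} (intersection, +0)
ADJMQ@0: {C} ∩ {C} = {C} (intersection, +0)
AD@1: {A} ∩ {A} = {A} (intersection, +0)
ADM@1: {A} ∪ {C} = {A,C} (union, +1)
ADMQ@1: {A,C} ∩ {C} = {C} (intersection, +0)
ADJMQ@1: {C} ∪ {T} = {C,T} (union, +1)
AD@2: {C} ∪ {T} = {C,T} (union, +1)
ADM@2: {C,T} ∪ {A} = {A,C,T} (union, +1)
ADMQ@2: {A,C,T} ∩ {A} = {A} (intersection, +0)
ADJMQ@2: {A} ∪ {G} = {A,G} (union, +1)
AD@3: {C} ∩ {C} = {C} (intersection, +0)
ADM@3: {C} ∪ {T} = {C,T} (union, +1)
ADMQ@3: {C,T} ∪ {A} = {A,C,T} (union, +1)
ADJMQ@3: {A,C,T} ∩ {A} = {A} (intersection, +0)
AD@4: {T} ∪ {C} = {C,T} (union, +1)
ADM@4: {C,T} ∩ {C} = {C} (intersection, +0)
ADMQ@4: {C} ∪ {G} = {C,G} (union, +1)
ADJMQ@4: {C,G} ∪ {T} = {C,G,T} (union, +1)
per-site changes: [2, 2, 3, 2, 3]; total = 12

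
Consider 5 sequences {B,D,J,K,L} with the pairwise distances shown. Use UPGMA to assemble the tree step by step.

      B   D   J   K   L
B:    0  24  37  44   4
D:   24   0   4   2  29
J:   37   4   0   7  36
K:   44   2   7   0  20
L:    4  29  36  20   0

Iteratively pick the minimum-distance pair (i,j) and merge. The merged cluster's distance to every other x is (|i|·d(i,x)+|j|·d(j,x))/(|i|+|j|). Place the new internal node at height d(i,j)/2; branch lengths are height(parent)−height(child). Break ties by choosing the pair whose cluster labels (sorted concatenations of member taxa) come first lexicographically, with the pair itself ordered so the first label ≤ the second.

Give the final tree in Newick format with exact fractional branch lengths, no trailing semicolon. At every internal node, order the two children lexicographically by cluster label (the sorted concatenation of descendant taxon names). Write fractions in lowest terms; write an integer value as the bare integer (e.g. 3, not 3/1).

iteration 1: select D,K (d=2); attach at lengths (1, 1); label the merged cluster DK
  updated: d(B,DK)=34, d(DK,J)=11/2, d(DK,L)=49/2
iteration 2: select B,L (d=4); attach at lengths (2, 2); label the merged cluster BL
  updated: d(BL,DK)=117/4, d(BL,J)=73/2
iteration 3: select DK,J (d=11/2); attach at lengths (7/4, 11/4); label the merged cluster DJK
  updated: d(BL,DJK)=95/3
iteration 4: select BL,DJK (d=95/3); attach at lengths (83/6, 157/12); label the merged cluster BDJKL
final tree: ((B:2,L:2):83/6,((D:1,K:1):7/4,J:11/4):157/12)
total length: 449/12

((B:2,L:2):83/6,((D:1,K:1):7/4,J:11/4):157/12)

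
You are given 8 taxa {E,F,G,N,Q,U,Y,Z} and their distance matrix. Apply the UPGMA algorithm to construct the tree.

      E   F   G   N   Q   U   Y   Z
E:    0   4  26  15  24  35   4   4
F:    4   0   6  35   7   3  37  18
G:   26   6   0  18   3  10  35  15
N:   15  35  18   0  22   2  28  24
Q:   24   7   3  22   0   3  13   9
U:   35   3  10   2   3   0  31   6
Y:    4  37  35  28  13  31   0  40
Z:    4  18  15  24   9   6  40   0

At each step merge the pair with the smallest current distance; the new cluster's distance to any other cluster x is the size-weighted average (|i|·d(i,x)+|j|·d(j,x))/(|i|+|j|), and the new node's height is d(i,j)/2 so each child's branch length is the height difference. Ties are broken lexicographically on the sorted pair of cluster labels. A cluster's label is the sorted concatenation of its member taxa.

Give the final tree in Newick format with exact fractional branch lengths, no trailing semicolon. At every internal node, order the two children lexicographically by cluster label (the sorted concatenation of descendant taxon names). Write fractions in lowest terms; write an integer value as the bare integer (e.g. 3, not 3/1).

((((E:2,F:2):7/2,Z:11/2):73/24,((G:3/2,Q:3/2):41/8,(N:1,U:1):45/8):23/12):821/168,Y:94/7)

1. join N+U (d=2) ⇒ NU; edges |N|=1, |U|=1
  updated: d(E,NU)=25, d(F,NU)=19, d(G,NU)=14, d(NU,Q)=25/2, d(NU,Y)=59/2, d(NU,Z)=15
2. join G+Q (d=3) ⇒ GQ; edges |G|=3/2, |Q|=3/2
  updated: d(E,GQ)=25, d(F,GQ)=13/2, d(GQ,NU)=53/4, d(GQ,Y)=24, d(GQ,Z)=12
3. join E+F (d=4) ⇒ EF; edges |E|=2, |F|=2
  updated: d(EF,GQ)=63/4, d(EF,NU)=22, d(EF,Y)=41/2, d(EF,Z)=11
4. join EF+Z (d=11) ⇒ EFZ; edges |EF|=7/2, |Z|=11/2
  updated: d(EFZ,GQ)=29/2, d(EFZ,NU)=59/3, d(EFZ,Y)=27
5. join GQ+NU (d=53/4) ⇒ GNQU; edges |GQ|=41/8, |NU|=45/8
  updated: d(EFZ,GNQU)=205/12, d(GNQU,Y)=107/4
6. join EFZ+GNQU (d=205/12) ⇒ EFGNQUZ; edges |EFZ|=73/24, |GNQU|=23/12
  updated: d(EFGNQUZ,Y)=188/7
7. join EFGNQUZ+Y (d=188/7) ⇒ EFGNQUYZ; edges |EFGNQUZ|=821/168, |Y|=94/7
final tree: ((((E:2,F:2):7/2,Z:11/2):73/24,((G:3/2,Q:3/2):41/8,(N:1,U:1):45/8):23/12):821/168,Y:94/7)
total length: 2185/42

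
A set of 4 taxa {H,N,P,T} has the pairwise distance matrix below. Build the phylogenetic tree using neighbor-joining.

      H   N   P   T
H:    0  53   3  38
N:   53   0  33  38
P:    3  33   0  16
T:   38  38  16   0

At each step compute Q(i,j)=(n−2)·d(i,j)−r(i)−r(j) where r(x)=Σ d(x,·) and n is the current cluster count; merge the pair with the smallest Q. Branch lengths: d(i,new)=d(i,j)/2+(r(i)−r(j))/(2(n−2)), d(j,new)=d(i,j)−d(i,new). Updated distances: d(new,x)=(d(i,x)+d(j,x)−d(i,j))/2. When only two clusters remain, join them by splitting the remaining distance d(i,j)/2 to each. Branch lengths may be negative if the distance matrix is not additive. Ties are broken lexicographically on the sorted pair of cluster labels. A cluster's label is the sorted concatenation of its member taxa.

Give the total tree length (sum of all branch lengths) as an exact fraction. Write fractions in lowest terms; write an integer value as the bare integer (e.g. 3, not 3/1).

111/2

step 1: merge (H,P) at d=3, Q=-140; branch lengths H→12, P→-9; new cluster HP
  updated: d(HP,N)=83/2, d(HP,T)=51/2
step 2: merge (HP,N) at d=83/2, Q=-105; branch lengths HP→29/2, N→27; new cluster HNP
  updated: d(HNP,T)=11
step 3: merge (HNP,T) at d=11; branch lengths HNP→11/2, T→11/2; new cluster HNPT
final tree: (((H:12,P:-9):29/2,N:27):11/2,T:11/2)
total length: 111/2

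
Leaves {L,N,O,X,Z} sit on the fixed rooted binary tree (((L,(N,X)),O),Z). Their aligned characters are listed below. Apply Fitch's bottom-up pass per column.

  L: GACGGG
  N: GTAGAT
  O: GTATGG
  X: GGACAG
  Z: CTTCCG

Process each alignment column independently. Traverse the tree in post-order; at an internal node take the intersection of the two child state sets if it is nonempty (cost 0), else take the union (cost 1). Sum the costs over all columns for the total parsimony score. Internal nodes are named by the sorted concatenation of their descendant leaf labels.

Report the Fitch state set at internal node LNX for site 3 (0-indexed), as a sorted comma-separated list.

G

NX@0: {G} ∩ {G} = {G} (intersection, +0)
LNX@0: {G} ∩ {G} = {G} (intersection, +0)
LNOX@0: {G} ∩ {G} = {G} (intersection, +0)
LNOXZ@0: {G} ∪ {C} = {C,G} (union, +1)
NX@1: {T} ∪ {G} = {G,T} (union, +1)
LNX@1: {A} ∪ {G,T} = {A,G,T} (union, +1)
LNOX@1: {A,G,T} ∩ {T} = {T} (intersection, +0)
LNOXZ@1: {T} ∩ {T} = {T} (intersection, +0)
NX@2: {A} ∩ {A} = {A} (intersection, +0)
LNX@2: {C} ∪ {A} = {A,C} (union, +1)
LNOX@2: {A,C} ∩ {A} = {A} (intersection, +0)
LNOXZ@2: {A} ∪ {T} = {A,T} (union, +1)
NX@3: {G} ∪ {C} = {C,G} (union, +1)
LNX@3: {G} ∩ {C,G} = {G} (intersection, +0)
LNOX@3: {G} ∪ {T} = {G,T} (union, +1)
LNOXZ@3: {G,T} ∪ {C} = {C,G,T} (union, +1)
NX@4: {A} ∩ {A} = {A} (intersection, +0)
LNX@4: {G} ∪ {A} = {A,G} (union, +1)
LNOX@4: {A,G} ∩ {G} = {G} (intersection, +0)
LNOXZ@4: {G} ∪ {C} = {C,G} (union, +1)
NX@5: {T} ∪ {G} = {G,T} (union, +1)
LNX@5: {G} ∩ {G,T} = {G} (intersection, +0)
LNOX@5: {G} ∩ {G} = {G} (intersection, +0)
LNOXZ@5: {G} ∩ {G} = {G} (intersection, +0)
per-site changes: [1, 2, 2, 3, 2, 1]; total = 11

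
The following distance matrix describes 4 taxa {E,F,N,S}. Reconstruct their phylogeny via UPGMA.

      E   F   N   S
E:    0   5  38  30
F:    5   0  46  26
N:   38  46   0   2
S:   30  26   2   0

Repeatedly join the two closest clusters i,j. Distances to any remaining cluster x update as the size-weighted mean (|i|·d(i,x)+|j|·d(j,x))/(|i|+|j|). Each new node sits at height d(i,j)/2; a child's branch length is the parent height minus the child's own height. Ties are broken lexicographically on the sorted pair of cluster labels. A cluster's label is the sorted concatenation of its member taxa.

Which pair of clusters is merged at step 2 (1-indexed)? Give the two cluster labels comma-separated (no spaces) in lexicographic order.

E,F

1. join N+S (d=2) ⇒ NS; edges |N|=1, |S|=1
  updated: d(E,NS)=34, d(F,NS)=36
2. join E+F (d=5) ⇒ EF; edges |E|=5/2, |F|=5/2
  updated: d(EF,NS)=35
3. join EF+NS (d=35) ⇒ EFNS; edges |EF|=15, |NS|=33/2
final tree: ((E:5/2,F:5/2):15,(N:1,S:1):33/2)
total length: 77/2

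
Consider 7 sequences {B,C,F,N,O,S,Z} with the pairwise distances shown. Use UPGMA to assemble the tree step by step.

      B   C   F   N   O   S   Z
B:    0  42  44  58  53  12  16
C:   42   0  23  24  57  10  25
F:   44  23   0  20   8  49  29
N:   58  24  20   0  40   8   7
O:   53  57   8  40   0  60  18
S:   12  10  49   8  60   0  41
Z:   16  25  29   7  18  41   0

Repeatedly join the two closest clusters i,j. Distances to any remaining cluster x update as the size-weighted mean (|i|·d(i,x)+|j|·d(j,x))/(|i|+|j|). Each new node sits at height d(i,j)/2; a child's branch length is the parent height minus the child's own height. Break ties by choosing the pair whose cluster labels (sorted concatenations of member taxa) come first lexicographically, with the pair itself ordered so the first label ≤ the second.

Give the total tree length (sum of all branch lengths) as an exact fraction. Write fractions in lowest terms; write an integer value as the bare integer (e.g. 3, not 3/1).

step 1: merge (N,Z) at d=7; branch lengths N→7/2, Z→7/2; new cluster NZ
  updated: d(B,NZ)=37, d(C,NZ)=49/2, d(F,NZ)=49/2, d(NZ,O)=29, d(NZ,S)=49/2
step 2: merge (F,O) at d=8; branch lengths F→4, O→4; new cluster FO
  updated: d(B,FO)=97/2, d(C,FO)=40, d(FO,NZ)=107/4, d(FO,S)=109/2
step 3: merge (C,S) at d=10; branch lengths C→5, S→5; new cluster CS
  updated: d(B,CS)=27, d(CS,FO)=189/4, d(CS,NZ)=49/2
step 4: merge (CS,NZ) at d=49/2; branch lengths CS→29/4, NZ→35/4; new cluster CNSZ
  updated: d(B,CNSZ)=32, d(CNSZ,FO)=37
step 5: merge (B,CNSZ) at d=32; branch lengths B→16, CNSZ→15/4; new cluster BCNSZ
  updated: d(BCNSZ,FO)=393/10
step 6: merge (BCNSZ,FO) at d=393/10; branch lengths BCNSZ→73/20, FO→313/20; new cluster BCFNOSZ
final tree: ((B:16,((C:5,S:5):29/4,(N:7/2,Z:7/2):35/4):15/4):73/20,(F:4,O:4):313/20)
total length: 1601/20

1601/20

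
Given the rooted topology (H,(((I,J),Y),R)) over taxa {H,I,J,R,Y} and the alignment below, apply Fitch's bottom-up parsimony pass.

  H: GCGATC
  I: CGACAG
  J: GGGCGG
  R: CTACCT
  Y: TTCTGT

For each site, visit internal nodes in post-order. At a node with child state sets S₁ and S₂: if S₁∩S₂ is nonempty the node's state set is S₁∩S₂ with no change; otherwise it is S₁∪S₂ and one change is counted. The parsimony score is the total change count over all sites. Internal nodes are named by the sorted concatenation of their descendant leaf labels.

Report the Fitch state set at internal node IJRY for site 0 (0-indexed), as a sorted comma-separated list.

C

site 0, node IJ: I={C} ∪ J={G} → {C,G} (+1)
site 0, node IJY: IJ={C,G} ∪ Y={T} → {C,G,T} (+1)
site 0, node IJRY: IJY={C,G,T} ∩ R={C} → {C} (+0)
site 0, node HIJRY: H={G} ∪ IJRY={C} → {C,G} (+1)
site 1, node IJ: I={G} ∩ J={G} → {G} (+0)
site 1, node IJY: IJ={G} ∪ Y={T} → {G,T} (+1)
site 1, node IJRY: IJY={G,T} ∩ R={T} → {T} (+0)
site 1, node HIJRY: H={C} ∪ IJRY={T} → {C,T} (+1)
site 2, node IJ: I={A} ∪ J={G} → {A,G} (+1)
site 2, node IJY: IJ={A,G} ∪ Y={C} → {A,C,G} (+1)
site 2, node IJRY: IJY={A,C,G} ∩ R={A} → {A} (+0)
site 2, node HIJRY: H={G} ∪ IJRY={A} → {A,G} (+1)
site 3, node IJ: I={C} ∩ J={C} → {C} (+0)
site 3, node IJY: IJ={C} ∪ Y={T} → {C,T} (+1)
site 3, node IJRY: IJY={C,T} ∩ R={C} → {C} (+0)
site 3, node HIJRY: H={A} ∪ IJRY={C} → {A,C} (+1)
site 4, node IJ: I={A} ∪ J={G} → {A,G} (+1)
site 4, node IJY: IJ={A,G} ∩ Y={G} → {G} (+0)
site 4, node IJRY: IJY={G} ∪ R={C} → {C,G} (+1)
site 4, node HIJRY: H={T} ∪ IJRY={C,G} → {C,G,T} (+1)
site 5, node IJ: I={G} ∩ J={G} → {G} (+0)
site 5, node IJY: IJ={G} ∪ Y={T} → {G,T} (+1)
site 5, node IJRY: IJY={G,T} ∩ R={T} → {T} (+0)
site 5, node HIJRY: H={C} ∪ IJRY={T} → {C,T} (+1)
per-site changes: [3, 2, 3, 2, 3, 2]; total = 15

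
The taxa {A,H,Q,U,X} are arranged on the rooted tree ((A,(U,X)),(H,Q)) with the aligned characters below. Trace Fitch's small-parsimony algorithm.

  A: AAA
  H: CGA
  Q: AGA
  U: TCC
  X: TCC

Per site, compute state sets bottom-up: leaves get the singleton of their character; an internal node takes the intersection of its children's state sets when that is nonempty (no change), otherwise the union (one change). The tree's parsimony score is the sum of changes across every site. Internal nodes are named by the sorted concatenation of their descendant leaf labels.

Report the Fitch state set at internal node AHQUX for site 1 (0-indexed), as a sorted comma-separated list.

A,C,G

UX@0: {T} ∩ {T} = {T} (intersection, +0)
AUX@0: {A} ∪ {T} = {A,T} (union, +1)
HQ@0: {C} ∪ {A} = {A,C} (union, +1)
AHQUX@0: {A,T} ∩ {A,C} = {A} (intersection, +0)
UX@1: {C} ∩ {C} = {C} (intersection, +0)
AUX@1: {A} ∪ {C} = {A,C} (union, +1)
HQ@1: {G} ∩ {G} = {G} (intersection, +0)
AHQUX@1: {A,C} ∪ {G} = {A,C,G} (union, +1)
UX@2: {C} ∩ {C} = {C} (intersection, +0)
AUX@2: {A} ∪ {C} = {A,C} (union, +1)
HQ@2: {A} ∩ {A} = {A} (intersection, +0)
AHQUX@2: {A,C} ∩ {A} = {A} (intersection, +0)
per-site changes: [2, 2, 1]; total = 5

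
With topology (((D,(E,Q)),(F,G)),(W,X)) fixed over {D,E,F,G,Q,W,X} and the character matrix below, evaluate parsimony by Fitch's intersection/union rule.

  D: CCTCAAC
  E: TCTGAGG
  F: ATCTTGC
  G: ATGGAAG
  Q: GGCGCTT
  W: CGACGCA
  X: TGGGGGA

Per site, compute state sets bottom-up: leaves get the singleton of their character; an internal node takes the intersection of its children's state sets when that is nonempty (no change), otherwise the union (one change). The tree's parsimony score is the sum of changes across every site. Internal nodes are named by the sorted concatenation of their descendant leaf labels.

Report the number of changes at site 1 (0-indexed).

3

EQ@0: {T} ∪ {G} = {G,T} (union, +1)
DEQ@0: {C} ∪ {G,T} = {C,G,T} (union, +1)
FG@0: {A} ∩ {A} = {A} (intersection, +0)
DEFGQ@0: {C,G,T} ∪ {A} = {A,C,G,T} (union, +1)
WX@0: {C} ∪ {T} = {C,T} (union, +1)
DEFGQWX@0: {A,C,G,T} ∩ {C,T} = {C,T} (intersection, +0)
EQ@1: {C} ∪ {G} = {C,G} (union, +1)
DEQ@1: {C} ∩ {C,G} = {C} (intersection, +0)
FG@1: {T} ∩ {T} = {T} (intersection, +0)
DEFGQ@1: {C} ∪ {T} = {C,T} (union, +1)
WX@1: {G} ∩ {G} = {G} (intersection, +0)
DEFGQWX@1: {C,T} ∪ {G} = {C,G,T} (union, +1)
EQ@2: {T} ∪ {C} = {C,T} (union, +1)
DEQ@2: {T} ∩ {C,T} = {T} (intersection, +0)
FG@2: {C} ∪ {G} = {C,G} (union, +1)
DEFGQ@2: {T} ∪ {C,G} = {C,G,T} (union, +1)
WX@2: {A} ∪ {G} = {A,G} (union, +1)
DEFGQWX@2: {C,G,T} ∩ {A,G} = {G} (intersection, +0)
EQ@3: {G} ∩ {G} = {G} (intersection, +0)
DEQ@3: {C} ∪ {G} = {C,G} (union, +1)
FG@3: {T} ∪ {G} = {G,T} (union, +1)
DEFGQ@3: {C,G} ∩ {G,T} = {G} (intersection, +0)
WX@3: {C} ∪ {G} = {C,G} (union, +1)
DEFGQWX@3: {G} ∩ {C,G} = {G} (intersection, +0)
EQ@4: {A} ∪ {C} = {A,C} (union, +1)
DEQ@4: {A} ∩ {A,C} = {A} (intersection, +0)
FG@4: {T} ∪ {A} = {A,T} (union, +1)
DEFGQ@4: {A} ∩ {A,T} = {A} (intersection, +0)
WX@4: {G} ∩ {G} = {G} (intersection, +0)
DEFGQWX@4: {A} ∪ {G} = {A,G} (union, +1)
EQ@5: {G} ∪ {T} = {G,T} (union, +1)
DEQ@5: {A} ∪ {G,T} = {A,G,T} (union, +1)
FG@5: {G} ∪ {A} = {A,G} (union, +1)
DEFGQ@5: {A,G,T} ∩ {A,G} = {A,G} (intersection, +0)
WX@5: {C} ∪ {G} = {C,G} (union, +1)
DEFGQWX@5: {A,G} ∩ {C,G} = {G} (intersection, +0)
EQ@6: {G} ∪ {T} = {G,T} (union, +1)
DEQ@6: {C} ∪ {G,T} = {C,G,T} (union, +1)
FG@6: {C} ∪ {G} = {C,G} (union, +1)
DEFGQ@6: {C,G,T} ∩ {C,G} = {C,G} (intersection, +0)
WX@6: {A} ∩ {A} = {A} (intersection, +0)
DEFGQWX@6: {C,G} ∪ {A} = {A,C,G} (union, +1)
per-site changes: [4, 3, 4, 3, 3, 4, 4]; total = 25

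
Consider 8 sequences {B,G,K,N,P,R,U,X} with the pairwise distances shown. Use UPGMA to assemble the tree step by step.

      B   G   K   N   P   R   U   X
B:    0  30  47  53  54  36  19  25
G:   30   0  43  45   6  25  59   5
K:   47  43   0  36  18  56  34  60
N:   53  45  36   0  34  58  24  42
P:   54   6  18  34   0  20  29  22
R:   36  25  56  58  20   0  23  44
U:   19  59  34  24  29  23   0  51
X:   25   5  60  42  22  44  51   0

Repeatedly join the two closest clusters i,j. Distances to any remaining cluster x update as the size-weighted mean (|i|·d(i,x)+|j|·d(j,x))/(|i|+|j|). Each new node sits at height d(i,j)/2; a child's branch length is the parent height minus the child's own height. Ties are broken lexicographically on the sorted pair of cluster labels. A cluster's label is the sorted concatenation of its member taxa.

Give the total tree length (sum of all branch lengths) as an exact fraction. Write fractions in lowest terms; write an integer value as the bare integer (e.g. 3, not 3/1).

step 1: merge (G,X) at d=5; branch lengths G→5/2, X→5/2; new cluster GX
  updated: d(B,GX)=55/2, d(GX,K)=103/2, d(GX,N)=87/2, d(GX,P)=14, d(GX,R)=69/2, d(GX,U)=55
step 2: merge (GX,P) at d=14; branch lengths GX→9/2, P→7; new cluster GPX
  updated: d(B,GPX)=109/3, d(GPX,K)=121/3, d(GPX,N)=121/3, d(GPX,R)=89/3, d(GPX,U)=139/3
step 3: merge (B,U) at d=19; branch lengths B→19/2, U→19/2; new cluster BU
  updated: d(BU,GPX)=124/3, d(BU,K)=81/2, d(BU,N)=77/2, d(BU,R)=59/2
step 4: merge (BU,R) at d=59/2; branch lengths BU→21/4, R→59/4; new cluster BRU
  updated: d(BRU,GPX)=337/9, d(BRU,K)=137/3, d(BRU,N)=45
step 5: merge (K,N) at d=36; branch lengths K→18, N→18; new cluster KN
  updated: d(BRU,KN)=136/3, d(GPX,KN)=121/3
step 6: merge (BRU,GPX) at d=337/9; branch lengths BRU→143/36, GPX→211/18; new cluster BGPRUX
  updated: d(BGPRUX,KN)=257/6
step 7: merge (BGPRUX,KN) at d=257/6; branch lengths BGPRUX→97/36, KN→41/12; new cluster BGKNPRUX
final tree: ((((B:19/2,U:19/2):21/4,R:59/4):143/36,((G:5/2,X:5/2):9/2,P:7):211/18):97/36,(K:18,N:18):41/12)
total length: 4079/36

4079/36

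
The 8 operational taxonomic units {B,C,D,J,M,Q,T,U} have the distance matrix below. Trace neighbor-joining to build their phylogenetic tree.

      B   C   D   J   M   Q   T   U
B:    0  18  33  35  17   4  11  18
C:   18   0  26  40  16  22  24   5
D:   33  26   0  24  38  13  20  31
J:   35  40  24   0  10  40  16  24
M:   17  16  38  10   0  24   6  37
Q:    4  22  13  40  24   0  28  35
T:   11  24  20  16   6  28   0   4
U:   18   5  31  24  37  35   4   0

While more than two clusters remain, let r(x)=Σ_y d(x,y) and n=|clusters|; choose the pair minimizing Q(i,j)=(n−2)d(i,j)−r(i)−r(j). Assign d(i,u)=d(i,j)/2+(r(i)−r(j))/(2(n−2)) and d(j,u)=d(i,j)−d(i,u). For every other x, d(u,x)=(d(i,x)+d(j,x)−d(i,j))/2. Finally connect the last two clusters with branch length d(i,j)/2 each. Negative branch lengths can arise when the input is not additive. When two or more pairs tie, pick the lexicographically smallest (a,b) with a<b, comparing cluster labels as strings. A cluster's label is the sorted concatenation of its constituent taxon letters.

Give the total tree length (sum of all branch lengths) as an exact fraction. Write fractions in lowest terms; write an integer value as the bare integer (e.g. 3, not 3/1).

iteration 1: select B,Q (d=4, Q=-278); attach at lengths (-1/2, 9/2); label the merged cluster BQ
  updated: d(BQ,C)=18, d(BQ,D)=21, d(BQ,J)=71/2, d(BQ,M)=37/2, d(BQ,T)=35/2, d(BQ,U)=49/2
iteration 2: select C,U (d=5, Q=-459/2); attach at lengths (57/20, 43/20); label the merged cluster CU
  updated: d(BQ,CU)=75/4, d(CU,D)=26, d(CU,J)=59/2, d(CU,M)=24, d(CU,T)=23/2
iteration 3: select J,M (d=10, Q=-343/2); attach at lengths (117/16, 43/16); label the merged cluster JM
  updated: d(BQ,JM)=22, d(CU,JM)=87/4, d(D,JM)=26, d(JM,T)=6
iteration 4: select JM,T (d=6, Q=-451/4); attach at lengths (155/24, -11/24); label the merged cluster JMT
  updated: d(BQ,JMT)=67/4, d(CU,JMT)=109/8, d(D,JMT)=20
iteration 5: select BQ,D (d=21, Q=-163/2); attach at lengths (63/8, 105/8); label the merged cluster BDQ
  updated: d(BDQ,CU)=95/8, d(BDQ,JMT)=63/8
iteration 6: select BDQ,CU (d=95/8, Q=-267/8); attach at lengths (49/16, 141/16); label the merged cluster BCDQU
  updated: d(BCDQU,JMT)=77/16
iteration 7: select BCDQU,JMT (d=77/16); attach at lengths (77/32, 77/32); label the merged cluster BCDJMQTU
final tree: ((((B:-1/2,Q:9/2):63/8,D:105/8):49/16,(C:57/20,U:43/20):141/16):77/32,((J:117/16,M:43/16):155/24,T:-11/24):77/32)
total length: 1003/16

1003/16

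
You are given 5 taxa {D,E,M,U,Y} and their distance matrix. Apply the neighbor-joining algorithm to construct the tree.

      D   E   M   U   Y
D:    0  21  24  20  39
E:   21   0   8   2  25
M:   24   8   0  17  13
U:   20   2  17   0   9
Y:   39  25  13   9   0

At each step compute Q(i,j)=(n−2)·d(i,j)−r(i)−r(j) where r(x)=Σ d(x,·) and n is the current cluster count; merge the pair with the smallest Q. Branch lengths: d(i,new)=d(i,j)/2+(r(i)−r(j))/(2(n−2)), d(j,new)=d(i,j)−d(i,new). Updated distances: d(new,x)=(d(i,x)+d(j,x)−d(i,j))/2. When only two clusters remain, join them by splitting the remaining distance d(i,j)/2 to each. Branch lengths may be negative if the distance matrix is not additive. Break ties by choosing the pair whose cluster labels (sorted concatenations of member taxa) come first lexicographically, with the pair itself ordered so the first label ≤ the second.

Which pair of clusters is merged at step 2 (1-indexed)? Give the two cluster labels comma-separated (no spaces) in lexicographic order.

iteration 1: select M,Y (d=13, Q=-109); attach at lengths (5/2, 21/2); label the merged cluster MY
  updated: d(D,MY)=25, d(E,MY)=10, d(MY,U)=13/2
iteration 2: select D,MY (d=25, Q=-115/2); attach at lengths (149/8, 51/8); label the merged cluster DMY
  updated: d(DMY,E)=3, d(DMY,U)=3/4
iteration 3: select DMY,E (d=3, Q=-23/4); attach at lengths (7/8, 17/8); label the merged cluster DEMY
  updated: d(DEMY,U)=-1/8
iteration 4: select DEMY,U (d=-1/8); attach at lengths (-1/16, -1/16); label the merged cluster DEMUY
final tree: (((D:149/8,(M:5/2,Y:21/2):51/8):7/8,E:17/8):-1/16,U:-1/16)
total length: 327/8

D,MY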